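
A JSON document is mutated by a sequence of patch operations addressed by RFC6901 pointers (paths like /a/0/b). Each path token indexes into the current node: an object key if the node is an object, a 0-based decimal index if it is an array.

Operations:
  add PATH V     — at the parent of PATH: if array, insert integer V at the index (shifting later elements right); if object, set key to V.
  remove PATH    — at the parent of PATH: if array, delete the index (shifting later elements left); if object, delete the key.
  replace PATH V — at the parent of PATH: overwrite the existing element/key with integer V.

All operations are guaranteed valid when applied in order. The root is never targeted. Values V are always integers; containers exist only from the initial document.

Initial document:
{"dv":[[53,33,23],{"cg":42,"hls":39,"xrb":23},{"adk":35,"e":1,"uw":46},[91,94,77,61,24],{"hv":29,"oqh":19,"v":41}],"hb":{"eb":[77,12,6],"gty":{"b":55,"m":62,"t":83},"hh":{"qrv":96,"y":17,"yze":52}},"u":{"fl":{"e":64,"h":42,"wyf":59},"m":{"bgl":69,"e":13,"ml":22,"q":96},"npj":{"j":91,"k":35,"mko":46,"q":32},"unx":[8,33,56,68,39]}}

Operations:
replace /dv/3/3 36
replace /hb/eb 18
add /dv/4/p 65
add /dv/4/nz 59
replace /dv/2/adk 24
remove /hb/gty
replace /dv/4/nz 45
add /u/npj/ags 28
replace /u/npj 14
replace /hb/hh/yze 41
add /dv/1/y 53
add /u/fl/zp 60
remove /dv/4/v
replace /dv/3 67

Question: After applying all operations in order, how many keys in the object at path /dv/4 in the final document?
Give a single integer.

Answer: 4

Derivation:
After op 1 (replace /dv/3/3 36): {"dv":[[53,33,23],{"cg":42,"hls":39,"xrb":23},{"adk":35,"e":1,"uw":46},[91,94,77,36,24],{"hv":29,"oqh":19,"v":41}],"hb":{"eb":[77,12,6],"gty":{"b":55,"m":62,"t":83},"hh":{"qrv":96,"y":17,"yze":52}},"u":{"fl":{"e":64,"h":42,"wyf":59},"m":{"bgl":69,"e":13,"ml":22,"q":96},"npj":{"j":91,"k":35,"mko":46,"q":32},"unx":[8,33,56,68,39]}}
After op 2 (replace /hb/eb 18): {"dv":[[53,33,23],{"cg":42,"hls":39,"xrb":23},{"adk":35,"e":1,"uw":46},[91,94,77,36,24],{"hv":29,"oqh":19,"v":41}],"hb":{"eb":18,"gty":{"b":55,"m":62,"t":83},"hh":{"qrv":96,"y":17,"yze":52}},"u":{"fl":{"e":64,"h":42,"wyf":59},"m":{"bgl":69,"e":13,"ml":22,"q":96},"npj":{"j":91,"k":35,"mko":46,"q":32},"unx":[8,33,56,68,39]}}
After op 3 (add /dv/4/p 65): {"dv":[[53,33,23],{"cg":42,"hls":39,"xrb":23},{"adk":35,"e":1,"uw":46},[91,94,77,36,24],{"hv":29,"oqh":19,"p":65,"v":41}],"hb":{"eb":18,"gty":{"b":55,"m":62,"t":83},"hh":{"qrv":96,"y":17,"yze":52}},"u":{"fl":{"e":64,"h":42,"wyf":59},"m":{"bgl":69,"e":13,"ml":22,"q":96},"npj":{"j":91,"k":35,"mko":46,"q":32},"unx":[8,33,56,68,39]}}
After op 4 (add /dv/4/nz 59): {"dv":[[53,33,23],{"cg":42,"hls":39,"xrb":23},{"adk":35,"e":1,"uw":46},[91,94,77,36,24],{"hv":29,"nz":59,"oqh":19,"p":65,"v":41}],"hb":{"eb":18,"gty":{"b":55,"m":62,"t":83},"hh":{"qrv":96,"y":17,"yze":52}},"u":{"fl":{"e":64,"h":42,"wyf":59},"m":{"bgl":69,"e":13,"ml":22,"q":96},"npj":{"j":91,"k":35,"mko":46,"q":32},"unx":[8,33,56,68,39]}}
After op 5 (replace /dv/2/adk 24): {"dv":[[53,33,23],{"cg":42,"hls":39,"xrb":23},{"adk":24,"e":1,"uw":46},[91,94,77,36,24],{"hv":29,"nz":59,"oqh":19,"p":65,"v":41}],"hb":{"eb":18,"gty":{"b":55,"m":62,"t":83},"hh":{"qrv":96,"y":17,"yze":52}},"u":{"fl":{"e":64,"h":42,"wyf":59},"m":{"bgl":69,"e":13,"ml":22,"q":96},"npj":{"j":91,"k":35,"mko":46,"q":32},"unx":[8,33,56,68,39]}}
After op 6 (remove /hb/gty): {"dv":[[53,33,23],{"cg":42,"hls":39,"xrb":23},{"adk":24,"e":1,"uw":46},[91,94,77,36,24],{"hv":29,"nz":59,"oqh":19,"p":65,"v":41}],"hb":{"eb":18,"hh":{"qrv":96,"y":17,"yze":52}},"u":{"fl":{"e":64,"h":42,"wyf":59},"m":{"bgl":69,"e":13,"ml":22,"q":96},"npj":{"j":91,"k":35,"mko":46,"q":32},"unx":[8,33,56,68,39]}}
After op 7 (replace /dv/4/nz 45): {"dv":[[53,33,23],{"cg":42,"hls":39,"xrb":23},{"adk":24,"e":1,"uw":46},[91,94,77,36,24],{"hv":29,"nz":45,"oqh":19,"p":65,"v":41}],"hb":{"eb":18,"hh":{"qrv":96,"y":17,"yze":52}},"u":{"fl":{"e":64,"h":42,"wyf":59},"m":{"bgl":69,"e":13,"ml":22,"q":96},"npj":{"j":91,"k":35,"mko":46,"q":32},"unx":[8,33,56,68,39]}}
After op 8 (add /u/npj/ags 28): {"dv":[[53,33,23],{"cg":42,"hls":39,"xrb":23},{"adk":24,"e":1,"uw":46},[91,94,77,36,24],{"hv":29,"nz":45,"oqh":19,"p":65,"v":41}],"hb":{"eb":18,"hh":{"qrv":96,"y":17,"yze":52}},"u":{"fl":{"e":64,"h":42,"wyf":59},"m":{"bgl":69,"e":13,"ml":22,"q":96},"npj":{"ags":28,"j":91,"k":35,"mko":46,"q":32},"unx":[8,33,56,68,39]}}
After op 9 (replace /u/npj 14): {"dv":[[53,33,23],{"cg":42,"hls":39,"xrb":23},{"adk":24,"e":1,"uw":46},[91,94,77,36,24],{"hv":29,"nz":45,"oqh":19,"p":65,"v":41}],"hb":{"eb":18,"hh":{"qrv":96,"y":17,"yze":52}},"u":{"fl":{"e":64,"h":42,"wyf":59},"m":{"bgl":69,"e":13,"ml":22,"q":96},"npj":14,"unx":[8,33,56,68,39]}}
After op 10 (replace /hb/hh/yze 41): {"dv":[[53,33,23],{"cg":42,"hls":39,"xrb":23},{"adk":24,"e":1,"uw":46},[91,94,77,36,24],{"hv":29,"nz":45,"oqh":19,"p":65,"v":41}],"hb":{"eb":18,"hh":{"qrv":96,"y":17,"yze":41}},"u":{"fl":{"e":64,"h":42,"wyf":59},"m":{"bgl":69,"e":13,"ml":22,"q":96},"npj":14,"unx":[8,33,56,68,39]}}
After op 11 (add /dv/1/y 53): {"dv":[[53,33,23],{"cg":42,"hls":39,"xrb":23,"y":53},{"adk":24,"e":1,"uw":46},[91,94,77,36,24],{"hv":29,"nz":45,"oqh":19,"p":65,"v":41}],"hb":{"eb":18,"hh":{"qrv":96,"y":17,"yze":41}},"u":{"fl":{"e":64,"h":42,"wyf":59},"m":{"bgl":69,"e":13,"ml":22,"q":96},"npj":14,"unx":[8,33,56,68,39]}}
After op 12 (add /u/fl/zp 60): {"dv":[[53,33,23],{"cg":42,"hls":39,"xrb":23,"y":53},{"adk":24,"e":1,"uw":46},[91,94,77,36,24],{"hv":29,"nz":45,"oqh":19,"p":65,"v":41}],"hb":{"eb":18,"hh":{"qrv":96,"y":17,"yze":41}},"u":{"fl":{"e":64,"h":42,"wyf":59,"zp":60},"m":{"bgl":69,"e":13,"ml":22,"q":96},"npj":14,"unx":[8,33,56,68,39]}}
After op 13 (remove /dv/4/v): {"dv":[[53,33,23],{"cg":42,"hls":39,"xrb":23,"y":53},{"adk":24,"e":1,"uw":46},[91,94,77,36,24],{"hv":29,"nz":45,"oqh":19,"p":65}],"hb":{"eb":18,"hh":{"qrv":96,"y":17,"yze":41}},"u":{"fl":{"e":64,"h":42,"wyf":59,"zp":60},"m":{"bgl":69,"e":13,"ml":22,"q":96},"npj":14,"unx":[8,33,56,68,39]}}
After op 14 (replace /dv/3 67): {"dv":[[53,33,23],{"cg":42,"hls":39,"xrb":23,"y":53},{"adk":24,"e":1,"uw":46},67,{"hv":29,"nz":45,"oqh":19,"p":65}],"hb":{"eb":18,"hh":{"qrv":96,"y":17,"yze":41}},"u":{"fl":{"e":64,"h":42,"wyf":59,"zp":60},"m":{"bgl":69,"e":13,"ml":22,"q":96},"npj":14,"unx":[8,33,56,68,39]}}
Size at path /dv/4: 4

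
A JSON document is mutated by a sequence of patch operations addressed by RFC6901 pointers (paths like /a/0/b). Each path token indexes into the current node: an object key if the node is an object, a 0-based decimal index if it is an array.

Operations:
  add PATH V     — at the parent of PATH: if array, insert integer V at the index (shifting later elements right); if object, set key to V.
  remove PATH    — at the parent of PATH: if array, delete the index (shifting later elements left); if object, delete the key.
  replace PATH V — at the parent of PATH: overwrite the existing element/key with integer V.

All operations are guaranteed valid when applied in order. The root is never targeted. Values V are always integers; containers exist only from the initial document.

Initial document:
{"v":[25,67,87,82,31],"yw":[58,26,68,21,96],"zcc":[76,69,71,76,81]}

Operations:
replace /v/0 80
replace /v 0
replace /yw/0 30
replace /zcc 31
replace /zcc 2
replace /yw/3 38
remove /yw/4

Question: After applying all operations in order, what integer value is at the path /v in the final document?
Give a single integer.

After op 1 (replace /v/0 80): {"v":[80,67,87,82,31],"yw":[58,26,68,21,96],"zcc":[76,69,71,76,81]}
After op 2 (replace /v 0): {"v":0,"yw":[58,26,68,21,96],"zcc":[76,69,71,76,81]}
After op 3 (replace /yw/0 30): {"v":0,"yw":[30,26,68,21,96],"zcc":[76,69,71,76,81]}
After op 4 (replace /zcc 31): {"v":0,"yw":[30,26,68,21,96],"zcc":31}
After op 5 (replace /zcc 2): {"v":0,"yw":[30,26,68,21,96],"zcc":2}
After op 6 (replace /yw/3 38): {"v":0,"yw":[30,26,68,38,96],"zcc":2}
After op 7 (remove /yw/4): {"v":0,"yw":[30,26,68,38],"zcc":2}
Value at /v: 0

Answer: 0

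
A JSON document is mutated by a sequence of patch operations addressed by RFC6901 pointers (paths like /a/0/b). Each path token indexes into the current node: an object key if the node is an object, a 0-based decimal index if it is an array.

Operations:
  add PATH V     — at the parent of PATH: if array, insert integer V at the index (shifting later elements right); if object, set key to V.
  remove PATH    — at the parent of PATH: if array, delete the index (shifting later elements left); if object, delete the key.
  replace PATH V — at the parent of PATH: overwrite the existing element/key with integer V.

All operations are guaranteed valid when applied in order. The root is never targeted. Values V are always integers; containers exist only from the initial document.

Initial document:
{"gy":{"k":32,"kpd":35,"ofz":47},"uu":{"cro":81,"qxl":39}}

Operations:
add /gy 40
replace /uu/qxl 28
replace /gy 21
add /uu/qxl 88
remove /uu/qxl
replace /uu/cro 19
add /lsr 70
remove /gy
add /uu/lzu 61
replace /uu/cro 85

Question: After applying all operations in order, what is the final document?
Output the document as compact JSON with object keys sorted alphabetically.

After op 1 (add /gy 40): {"gy":40,"uu":{"cro":81,"qxl":39}}
After op 2 (replace /uu/qxl 28): {"gy":40,"uu":{"cro":81,"qxl":28}}
After op 3 (replace /gy 21): {"gy":21,"uu":{"cro":81,"qxl":28}}
After op 4 (add /uu/qxl 88): {"gy":21,"uu":{"cro":81,"qxl":88}}
After op 5 (remove /uu/qxl): {"gy":21,"uu":{"cro":81}}
After op 6 (replace /uu/cro 19): {"gy":21,"uu":{"cro":19}}
After op 7 (add /lsr 70): {"gy":21,"lsr":70,"uu":{"cro":19}}
After op 8 (remove /gy): {"lsr":70,"uu":{"cro":19}}
After op 9 (add /uu/lzu 61): {"lsr":70,"uu":{"cro":19,"lzu":61}}
After op 10 (replace /uu/cro 85): {"lsr":70,"uu":{"cro":85,"lzu":61}}

Answer: {"lsr":70,"uu":{"cro":85,"lzu":61}}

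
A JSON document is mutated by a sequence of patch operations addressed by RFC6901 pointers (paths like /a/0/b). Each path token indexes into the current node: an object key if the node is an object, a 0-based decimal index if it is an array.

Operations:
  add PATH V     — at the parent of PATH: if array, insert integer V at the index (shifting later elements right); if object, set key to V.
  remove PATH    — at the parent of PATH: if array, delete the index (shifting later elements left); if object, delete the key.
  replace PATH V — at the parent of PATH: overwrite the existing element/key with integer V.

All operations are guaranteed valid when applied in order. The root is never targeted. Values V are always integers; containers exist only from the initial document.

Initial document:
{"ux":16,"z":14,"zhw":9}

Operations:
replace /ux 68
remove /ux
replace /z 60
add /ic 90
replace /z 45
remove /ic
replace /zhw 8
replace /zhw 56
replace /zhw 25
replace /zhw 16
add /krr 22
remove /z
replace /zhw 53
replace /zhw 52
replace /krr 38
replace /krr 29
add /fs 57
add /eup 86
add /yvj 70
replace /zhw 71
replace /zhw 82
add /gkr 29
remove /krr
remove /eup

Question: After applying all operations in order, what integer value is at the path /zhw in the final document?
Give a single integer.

After op 1 (replace /ux 68): {"ux":68,"z":14,"zhw":9}
After op 2 (remove /ux): {"z":14,"zhw":9}
After op 3 (replace /z 60): {"z":60,"zhw":9}
After op 4 (add /ic 90): {"ic":90,"z":60,"zhw":9}
After op 5 (replace /z 45): {"ic":90,"z":45,"zhw":9}
After op 6 (remove /ic): {"z":45,"zhw":9}
After op 7 (replace /zhw 8): {"z":45,"zhw":8}
After op 8 (replace /zhw 56): {"z":45,"zhw":56}
After op 9 (replace /zhw 25): {"z":45,"zhw":25}
After op 10 (replace /zhw 16): {"z":45,"zhw":16}
After op 11 (add /krr 22): {"krr":22,"z":45,"zhw":16}
After op 12 (remove /z): {"krr":22,"zhw":16}
After op 13 (replace /zhw 53): {"krr":22,"zhw":53}
After op 14 (replace /zhw 52): {"krr":22,"zhw":52}
After op 15 (replace /krr 38): {"krr":38,"zhw":52}
After op 16 (replace /krr 29): {"krr":29,"zhw":52}
After op 17 (add /fs 57): {"fs":57,"krr":29,"zhw":52}
After op 18 (add /eup 86): {"eup":86,"fs":57,"krr":29,"zhw":52}
After op 19 (add /yvj 70): {"eup":86,"fs":57,"krr":29,"yvj":70,"zhw":52}
After op 20 (replace /zhw 71): {"eup":86,"fs":57,"krr":29,"yvj":70,"zhw":71}
After op 21 (replace /zhw 82): {"eup":86,"fs":57,"krr":29,"yvj":70,"zhw":82}
After op 22 (add /gkr 29): {"eup":86,"fs":57,"gkr":29,"krr":29,"yvj":70,"zhw":82}
After op 23 (remove /krr): {"eup":86,"fs":57,"gkr":29,"yvj":70,"zhw":82}
After op 24 (remove /eup): {"fs":57,"gkr":29,"yvj":70,"zhw":82}
Value at /zhw: 82

Answer: 82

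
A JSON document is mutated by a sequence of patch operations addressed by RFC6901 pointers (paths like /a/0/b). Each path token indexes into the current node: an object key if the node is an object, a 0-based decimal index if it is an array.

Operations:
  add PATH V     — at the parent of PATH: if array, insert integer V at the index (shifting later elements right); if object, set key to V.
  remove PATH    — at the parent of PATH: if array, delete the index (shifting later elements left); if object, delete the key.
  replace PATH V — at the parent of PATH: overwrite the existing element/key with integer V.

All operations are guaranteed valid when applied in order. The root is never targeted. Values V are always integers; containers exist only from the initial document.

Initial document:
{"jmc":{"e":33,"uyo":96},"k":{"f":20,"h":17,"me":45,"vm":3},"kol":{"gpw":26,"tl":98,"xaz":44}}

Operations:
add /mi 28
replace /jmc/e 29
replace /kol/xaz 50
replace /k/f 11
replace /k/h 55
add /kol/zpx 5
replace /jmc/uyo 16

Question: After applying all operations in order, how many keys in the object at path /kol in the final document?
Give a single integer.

Answer: 4

Derivation:
After op 1 (add /mi 28): {"jmc":{"e":33,"uyo":96},"k":{"f":20,"h":17,"me":45,"vm":3},"kol":{"gpw":26,"tl":98,"xaz":44},"mi":28}
After op 2 (replace /jmc/e 29): {"jmc":{"e":29,"uyo":96},"k":{"f":20,"h":17,"me":45,"vm":3},"kol":{"gpw":26,"tl":98,"xaz":44},"mi":28}
After op 3 (replace /kol/xaz 50): {"jmc":{"e":29,"uyo":96},"k":{"f":20,"h":17,"me":45,"vm":3},"kol":{"gpw":26,"tl":98,"xaz":50},"mi":28}
After op 4 (replace /k/f 11): {"jmc":{"e":29,"uyo":96},"k":{"f":11,"h":17,"me":45,"vm":3},"kol":{"gpw":26,"tl":98,"xaz":50},"mi":28}
After op 5 (replace /k/h 55): {"jmc":{"e":29,"uyo":96},"k":{"f":11,"h":55,"me":45,"vm":3},"kol":{"gpw":26,"tl":98,"xaz":50},"mi":28}
After op 6 (add /kol/zpx 5): {"jmc":{"e":29,"uyo":96},"k":{"f":11,"h":55,"me":45,"vm":3},"kol":{"gpw":26,"tl":98,"xaz":50,"zpx":5},"mi":28}
After op 7 (replace /jmc/uyo 16): {"jmc":{"e":29,"uyo":16},"k":{"f":11,"h":55,"me":45,"vm":3},"kol":{"gpw":26,"tl":98,"xaz":50,"zpx":5},"mi":28}
Size at path /kol: 4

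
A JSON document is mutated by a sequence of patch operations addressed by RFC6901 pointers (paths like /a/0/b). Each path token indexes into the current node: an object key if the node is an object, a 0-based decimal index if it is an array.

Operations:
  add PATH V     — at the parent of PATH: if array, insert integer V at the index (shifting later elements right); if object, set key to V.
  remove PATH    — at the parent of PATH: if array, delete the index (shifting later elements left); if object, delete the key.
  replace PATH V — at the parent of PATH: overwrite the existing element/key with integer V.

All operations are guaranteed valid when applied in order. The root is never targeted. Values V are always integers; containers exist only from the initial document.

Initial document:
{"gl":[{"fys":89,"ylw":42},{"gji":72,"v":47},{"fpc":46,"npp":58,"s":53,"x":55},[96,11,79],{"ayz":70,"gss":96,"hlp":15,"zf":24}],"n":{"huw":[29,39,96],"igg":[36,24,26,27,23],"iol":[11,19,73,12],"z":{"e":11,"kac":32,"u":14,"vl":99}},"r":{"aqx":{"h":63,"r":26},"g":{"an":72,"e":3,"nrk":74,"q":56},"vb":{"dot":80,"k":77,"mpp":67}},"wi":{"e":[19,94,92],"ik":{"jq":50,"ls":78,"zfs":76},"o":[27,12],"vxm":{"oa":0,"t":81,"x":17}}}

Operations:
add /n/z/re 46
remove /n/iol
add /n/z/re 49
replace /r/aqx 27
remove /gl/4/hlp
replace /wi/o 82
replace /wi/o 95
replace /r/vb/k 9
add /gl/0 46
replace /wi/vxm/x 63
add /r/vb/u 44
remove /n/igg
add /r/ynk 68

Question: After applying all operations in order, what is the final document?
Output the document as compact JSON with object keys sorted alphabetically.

After op 1 (add /n/z/re 46): {"gl":[{"fys":89,"ylw":42},{"gji":72,"v":47},{"fpc":46,"npp":58,"s":53,"x":55},[96,11,79],{"ayz":70,"gss":96,"hlp":15,"zf":24}],"n":{"huw":[29,39,96],"igg":[36,24,26,27,23],"iol":[11,19,73,12],"z":{"e":11,"kac":32,"re":46,"u":14,"vl":99}},"r":{"aqx":{"h":63,"r":26},"g":{"an":72,"e":3,"nrk":74,"q":56},"vb":{"dot":80,"k":77,"mpp":67}},"wi":{"e":[19,94,92],"ik":{"jq":50,"ls":78,"zfs":76},"o":[27,12],"vxm":{"oa":0,"t":81,"x":17}}}
After op 2 (remove /n/iol): {"gl":[{"fys":89,"ylw":42},{"gji":72,"v":47},{"fpc":46,"npp":58,"s":53,"x":55},[96,11,79],{"ayz":70,"gss":96,"hlp":15,"zf":24}],"n":{"huw":[29,39,96],"igg":[36,24,26,27,23],"z":{"e":11,"kac":32,"re":46,"u":14,"vl":99}},"r":{"aqx":{"h":63,"r":26},"g":{"an":72,"e":3,"nrk":74,"q":56},"vb":{"dot":80,"k":77,"mpp":67}},"wi":{"e":[19,94,92],"ik":{"jq":50,"ls":78,"zfs":76},"o":[27,12],"vxm":{"oa":0,"t":81,"x":17}}}
After op 3 (add /n/z/re 49): {"gl":[{"fys":89,"ylw":42},{"gji":72,"v":47},{"fpc":46,"npp":58,"s":53,"x":55},[96,11,79],{"ayz":70,"gss":96,"hlp":15,"zf":24}],"n":{"huw":[29,39,96],"igg":[36,24,26,27,23],"z":{"e":11,"kac":32,"re":49,"u":14,"vl":99}},"r":{"aqx":{"h":63,"r":26},"g":{"an":72,"e":3,"nrk":74,"q":56},"vb":{"dot":80,"k":77,"mpp":67}},"wi":{"e":[19,94,92],"ik":{"jq":50,"ls":78,"zfs":76},"o":[27,12],"vxm":{"oa":0,"t":81,"x":17}}}
After op 4 (replace /r/aqx 27): {"gl":[{"fys":89,"ylw":42},{"gji":72,"v":47},{"fpc":46,"npp":58,"s":53,"x":55},[96,11,79],{"ayz":70,"gss":96,"hlp":15,"zf":24}],"n":{"huw":[29,39,96],"igg":[36,24,26,27,23],"z":{"e":11,"kac":32,"re":49,"u":14,"vl":99}},"r":{"aqx":27,"g":{"an":72,"e":3,"nrk":74,"q":56},"vb":{"dot":80,"k":77,"mpp":67}},"wi":{"e":[19,94,92],"ik":{"jq":50,"ls":78,"zfs":76},"o":[27,12],"vxm":{"oa":0,"t":81,"x":17}}}
After op 5 (remove /gl/4/hlp): {"gl":[{"fys":89,"ylw":42},{"gji":72,"v":47},{"fpc":46,"npp":58,"s":53,"x":55},[96,11,79],{"ayz":70,"gss":96,"zf":24}],"n":{"huw":[29,39,96],"igg":[36,24,26,27,23],"z":{"e":11,"kac":32,"re":49,"u":14,"vl":99}},"r":{"aqx":27,"g":{"an":72,"e":3,"nrk":74,"q":56},"vb":{"dot":80,"k":77,"mpp":67}},"wi":{"e":[19,94,92],"ik":{"jq":50,"ls":78,"zfs":76},"o":[27,12],"vxm":{"oa":0,"t":81,"x":17}}}
After op 6 (replace /wi/o 82): {"gl":[{"fys":89,"ylw":42},{"gji":72,"v":47},{"fpc":46,"npp":58,"s":53,"x":55},[96,11,79],{"ayz":70,"gss":96,"zf":24}],"n":{"huw":[29,39,96],"igg":[36,24,26,27,23],"z":{"e":11,"kac":32,"re":49,"u":14,"vl":99}},"r":{"aqx":27,"g":{"an":72,"e":3,"nrk":74,"q":56},"vb":{"dot":80,"k":77,"mpp":67}},"wi":{"e":[19,94,92],"ik":{"jq":50,"ls":78,"zfs":76},"o":82,"vxm":{"oa":0,"t":81,"x":17}}}
After op 7 (replace /wi/o 95): {"gl":[{"fys":89,"ylw":42},{"gji":72,"v":47},{"fpc":46,"npp":58,"s":53,"x":55},[96,11,79],{"ayz":70,"gss":96,"zf":24}],"n":{"huw":[29,39,96],"igg":[36,24,26,27,23],"z":{"e":11,"kac":32,"re":49,"u":14,"vl":99}},"r":{"aqx":27,"g":{"an":72,"e":3,"nrk":74,"q":56},"vb":{"dot":80,"k":77,"mpp":67}},"wi":{"e":[19,94,92],"ik":{"jq":50,"ls":78,"zfs":76},"o":95,"vxm":{"oa":0,"t":81,"x":17}}}
After op 8 (replace /r/vb/k 9): {"gl":[{"fys":89,"ylw":42},{"gji":72,"v":47},{"fpc":46,"npp":58,"s":53,"x":55},[96,11,79],{"ayz":70,"gss":96,"zf":24}],"n":{"huw":[29,39,96],"igg":[36,24,26,27,23],"z":{"e":11,"kac":32,"re":49,"u":14,"vl":99}},"r":{"aqx":27,"g":{"an":72,"e":3,"nrk":74,"q":56},"vb":{"dot":80,"k":9,"mpp":67}},"wi":{"e":[19,94,92],"ik":{"jq":50,"ls":78,"zfs":76},"o":95,"vxm":{"oa":0,"t":81,"x":17}}}
After op 9 (add /gl/0 46): {"gl":[46,{"fys":89,"ylw":42},{"gji":72,"v":47},{"fpc":46,"npp":58,"s":53,"x":55},[96,11,79],{"ayz":70,"gss":96,"zf":24}],"n":{"huw":[29,39,96],"igg":[36,24,26,27,23],"z":{"e":11,"kac":32,"re":49,"u":14,"vl":99}},"r":{"aqx":27,"g":{"an":72,"e":3,"nrk":74,"q":56},"vb":{"dot":80,"k":9,"mpp":67}},"wi":{"e":[19,94,92],"ik":{"jq":50,"ls":78,"zfs":76},"o":95,"vxm":{"oa":0,"t":81,"x":17}}}
After op 10 (replace /wi/vxm/x 63): {"gl":[46,{"fys":89,"ylw":42},{"gji":72,"v":47},{"fpc":46,"npp":58,"s":53,"x":55},[96,11,79],{"ayz":70,"gss":96,"zf":24}],"n":{"huw":[29,39,96],"igg":[36,24,26,27,23],"z":{"e":11,"kac":32,"re":49,"u":14,"vl":99}},"r":{"aqx":27,"g":{"an":72,"e":3,"nrk":74,"q":56},"vb":{"dot":80,"k":9,"mpp":67}},"wi":{"e":[19,94,92],"ik":{"jq":50,"ls":78,"zfs":76},"o":95,"vxm":{"oa":0,"t":81,"x":63}}}
After op 11 (add /r/vb/u 44): {"gl":[46,{"fys":89,"ylw":42},{"gji":72,"v":47},{"fpc":46,"npp":58,"s":53,"x":55},[96,11,79],{"ayz":70,"gss":96,"zf":24}],"n":{"huw":[29,39,96],"igg":[36,24,26,27,23],"z":{"e":11,"kac":32,"re":49,"u":14,"vl":99}},"r":{"aqx":27,"g":{"an":72,"e":3,"nrk":74,"q":56},"vb":{"dot":80,"k":9,"mpp":67,"u":44}},"wi":{"e":[19,94,92],"ik":{"jq":50,"ls":78,"zfs":76},"o":95,"vxm":{"oa":0,"t":81,"x":63}}}
After op 12 (remove /n/igg): {"gl":[46,{"fys":89,"ylw":42},{"gji":72,"v":47},{"fpc":46,"npp":58,"s":53,"x":55},[96,11,79],{"ayz":70,"gss":96,"zf":24}],"n":{"huw":[29,39,96],"z":{"e":11,"kac":32,"re":49,"u":14,"vl":99}},"r":{"aqx":27,"g":{"an":72,"e":3,"nrk":74,"q":56},"vb":{"dot":80,"k":9,"mpp":67,"u":44}},"wi":{"e":[19,94,92],"ik":{"jq":50,"ls":78,"zfs":76},"o":95,"vxm":{"oa":0,"t":81,"x":63}}}
After op 13 (add /r/ynk 68): {"gl":[46,{"fys":89,"ylw":42},{"gji":72,"v":47},{"fpc":46,"npp":58,"s":53,"x":55},[96,11,79],{"ayz":70,"gss":96,"zf":24}],"n":{"huw":[29,39,96],"z":{"e":11,"kac":32,"re":49,"u":14,"vl":99}},"r":{"aqx":27,"g":{"an":72,"e":3,"nrk":74,"q":56},"vb":{"dot":80,"k":9,"mpp":67,"u":44},"ynk":68},"wi":{"e":[19,94,92],"ik":{"jq":50,"ls":78,"zfs":76},"o":95,"vxm":{"oa":0,"t":81,"x":63}}}

Answer: {"gl":[46,{"fys":89,"ylw":42},{"gji":72,"v":47},{"fpc":46,"npp":58,"s":53,"x":55},[96,11,79],{"ayz":70,"gss":96,"zf":24}],"n":{"huw":[29,39,96],"z":{"e":11,"kac":32,"re":49,"u":14,"vl":99}},"r":{"aqx":27,"g":{"an":72,"e":3,"nrk":74,"q":56},"vb":{"dot":80,"k":9,"mpp":67,"u":44},"ynk":68},"wi":{"e":[19,94,92],"ik":{"jq":50,"ls":78,"zfs":76},"o":95,"vxm":{"oa":0,"t":81,"x":63}}}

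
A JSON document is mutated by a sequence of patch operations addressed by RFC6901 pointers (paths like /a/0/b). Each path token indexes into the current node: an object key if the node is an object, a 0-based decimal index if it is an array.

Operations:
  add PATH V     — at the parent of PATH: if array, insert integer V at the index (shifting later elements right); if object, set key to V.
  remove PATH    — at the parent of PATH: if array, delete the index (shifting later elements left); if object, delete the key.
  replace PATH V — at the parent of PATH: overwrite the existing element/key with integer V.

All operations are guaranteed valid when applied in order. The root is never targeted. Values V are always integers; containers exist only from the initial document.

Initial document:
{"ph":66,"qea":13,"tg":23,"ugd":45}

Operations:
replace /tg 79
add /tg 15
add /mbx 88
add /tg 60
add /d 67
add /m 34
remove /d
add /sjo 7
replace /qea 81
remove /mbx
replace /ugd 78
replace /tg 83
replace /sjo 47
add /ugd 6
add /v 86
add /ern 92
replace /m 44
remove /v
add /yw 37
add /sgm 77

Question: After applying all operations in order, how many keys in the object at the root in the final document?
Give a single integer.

After op 1 (replace /tg 79): {"ph":66,"qea":13,"tg":79,"ugd":45}
After op 2 (add /tg 15): {"ph":66,"qea":13,"tg":15,"ugd":45}
After op 3 (add /mbx 88): {"mbx":88,"ph":66,"qea":13,"tg":15,"ugd":45}
After op 4 (add /tg 60): {"mbx":88,"ph":66,"qea":13,"tg":60,"ugd":45}
After op 5 (add /d 67): {"d":67,"mbx":88,"ph":66,"qea":13,"tg":60,"ugd":45}
After op 6 (add /m 34): {"d":67,"m":34,"mbx":88,"ph":66,"qea":13,"tg":60,"ugd":45}
After op 7 (remove /d): {"m":34,"mbx":88,"ph":66,"qea":13,"tg":60,"ugd":45}
After op 8 (add /sjo 7): {"m":34,"mbx":88,"ph":66,"qea":13,"sjo":7,"tg":60,"ugd":45}
After op 9 (replace /qea 81): {"m":34,"mbx":88,"ph":66,"qea":81,"sjo":7,"tg":60,"ugd":45}
After op 10 (remove /mbx): {"m":34,"ph":66,"qea":81,"sjo":7,"tg":60,"ugd":45}
After op 11 (replace /ugd 78): {"m":34,"ph":66,"qea":81,"sjo":7,"tg":60,"ugd":78}
After op 12 (replace /tg 83): {"m":34,"ph":66,"qea":81,"sjo":7,"tg":83,"ugd":78}
After op 13 (replace /sjo 47): {"m":34,"ph":66,"qea":81,"sjo":47,"tg":83,"ugd":78}
After op 14 (add /ugd 6): {"m":34,"ph":66,"qea":81,"sjo":47,"tg":83,"ugd":6}
After op 15 (add /v 86): {"m":34,"ph":66,"qea":81,"sjo":47,"tg":83,"ugd":6,"v":86}
After op 16 (add /ern 92): {"ern":92,"m":34,"ph":66,"qea":81,"sjo":47,"tg":83,"ugd":6,"v":86}
After op 17 (replace /m 44): {"ern":92,"m":44,"ph":66,"qea":81,"sjo":47,"tg":83,"ugd":6,"v":86}
After op 18 (remove /v): {"ern":92,"m":44,"ph":66,"qea":81,"sjo":47,"tg":83,"ugd":6}
After op 19 (add /yw 37): {"ern":92,"m":44,"ph":66,"qea":81,"sjo":47,"tg":83,"ugd":6,"yw":37}
After op 20 (add /sgm 77): {"ern":92,"m":44,"ph":66,"qea":81,"sgm":77,"sjo":47,"tg":83,"ugd":6,"yw":37}
Size at the root: 9

Answer: 9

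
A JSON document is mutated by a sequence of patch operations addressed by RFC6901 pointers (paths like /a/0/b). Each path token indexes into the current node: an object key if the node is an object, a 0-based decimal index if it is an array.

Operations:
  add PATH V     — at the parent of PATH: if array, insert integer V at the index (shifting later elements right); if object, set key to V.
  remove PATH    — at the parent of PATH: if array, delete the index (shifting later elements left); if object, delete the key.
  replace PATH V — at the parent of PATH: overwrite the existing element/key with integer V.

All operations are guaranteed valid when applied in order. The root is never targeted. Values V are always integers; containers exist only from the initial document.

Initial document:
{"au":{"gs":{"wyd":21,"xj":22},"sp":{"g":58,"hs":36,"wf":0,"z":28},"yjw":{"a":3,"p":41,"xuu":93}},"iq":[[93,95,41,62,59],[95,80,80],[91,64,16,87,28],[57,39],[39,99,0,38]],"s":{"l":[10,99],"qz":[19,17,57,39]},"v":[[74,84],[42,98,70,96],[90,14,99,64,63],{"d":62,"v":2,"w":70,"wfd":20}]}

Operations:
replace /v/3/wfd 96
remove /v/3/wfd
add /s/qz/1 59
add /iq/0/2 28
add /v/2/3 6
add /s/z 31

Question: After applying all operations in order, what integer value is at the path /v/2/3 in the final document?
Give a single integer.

Answer: 6

Derivation:
After op 1 (replace /v/3/wfd 96): {"au":{"gs":{"wyd":21,"xj":22},"sp":{"g":58,"hs":36,"wf":0,"z":28},"yjw":{"a":3,"p":41,"xuu":93}},"iq":[[93,95,41,62,59],[95,80,80],[91,64,16,87,28],[57,39],[39,99,0,38]],"s":{"l":[10,99],"qz":[19,17,57,39]},"v":[[74,84],[42,98,70,96],[90,14,99,64,63],{"d":62,"v":2,"w":70,"wfd":96}]}
After op 2 (remove /v/3/wfd): {"au":{"gs":{"wyd":21,"xj":22},"sp":{"g":58,"hs":36,"wf":0,"z":28},"yjw":{"a":3,"p":41,"xuu":93}},"iq":[[93,95,41,62,59],[95,80,80],[91,64,16,87,28],[57,39],[39,99,0,38]],"s":{"l":[10,99],"qz":[19,17,57,39]},"v":[[74,84],[42,98,70,96],[90,14,99,64,63],{"d":62,"v":2,"w":70}]}
After op 3 (add /s/qz/1 59): {"au":{"gs":{"wyd":21,"xj":22},"sp":{"g":58,"hs":36,"wf":0,"z":28},"yjw":{"a":3,"p":41,"xuu":93}},"iq":[[93,95,41,62,59],[95,80,80],[91,64,16,87,28],[57,39],[39,99,0,38]],"s":{"l":[10,99],"qz":[19,59,17,57,39]},"v":[[74,84],[42,98,70,96],[90,14,99,64,63],{"d":62,"v":2,"w":70}]}
After op 4 (add /iq/0/2 28): {"au":{"gs":{"wyd":21,"xj":22},"sp":{"g":58,"hs":36,"wf":0,"z":28},"yjw":{"a":3,"p":41,"xuu":93}},"iq":[[93,95,28,41,62,59],[95,80,80],[91,64,16,87,28],[57,39],[39,99,0,38]],"s":{"l":[10,99],"qz":[19,59,17,57,39]},"v":[[74,84],[42,98,70,96],[90,14,99,64,63],{"d":62,"v":2,"w":70}]}
After op 5 (add /v/2/3 6): {"au":{"gs":{"wyd":21,"xj":22},"sp":{"g":58,"hs":36,"wf":0,"z":28},"yjw":{"a":3,"p":41,"xuu":93}},"iq":[[93,95,28,41,62,59],[95,80,80],[91,64,16,87,28],[57,39],[39,99,0,38]],"s":{"l":[10,99],"qz":[19,59,17,57,39]},"v":[[74,84],[42,98,70,96],[90,14,99,6,64,63],{"d":62,"v":2,"w":70}]}
After op 6 (add /s/z 31): {"au":{"gs":{"wyd":21,"xj":22},"sp":{"g":58,"hs":36,"wf":0,"z":28},"yjw":{"a":3,"p":41,"xuu":93}},"iq":[[93,95,28,41,62,59],[95,80,80],[91,64,16,87,28],[57,39],[39,99,0,38]],"s":{"l":[10,99],"qz":[19,59,17,57,39],"z":31},"v":[[74,84],[42,98,70,96],[90,14,99,6,64,63],{"d":62,"v":2,"w":70}]}
Value at /v/2/3: 6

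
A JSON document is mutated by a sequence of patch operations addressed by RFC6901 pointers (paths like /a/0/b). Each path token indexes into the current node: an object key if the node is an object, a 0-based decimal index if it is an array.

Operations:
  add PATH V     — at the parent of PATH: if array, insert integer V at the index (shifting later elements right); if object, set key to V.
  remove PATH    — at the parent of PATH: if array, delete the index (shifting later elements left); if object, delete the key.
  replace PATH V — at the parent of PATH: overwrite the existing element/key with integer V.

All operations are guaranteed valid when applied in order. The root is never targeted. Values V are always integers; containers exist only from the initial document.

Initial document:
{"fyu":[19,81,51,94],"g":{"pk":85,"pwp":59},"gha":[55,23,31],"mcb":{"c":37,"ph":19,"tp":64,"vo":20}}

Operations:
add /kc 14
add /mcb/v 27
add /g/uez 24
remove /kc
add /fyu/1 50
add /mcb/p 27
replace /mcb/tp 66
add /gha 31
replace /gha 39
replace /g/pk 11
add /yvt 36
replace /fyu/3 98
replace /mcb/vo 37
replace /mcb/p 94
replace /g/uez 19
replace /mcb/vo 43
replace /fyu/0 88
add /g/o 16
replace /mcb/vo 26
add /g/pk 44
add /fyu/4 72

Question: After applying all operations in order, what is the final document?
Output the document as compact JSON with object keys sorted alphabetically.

Answer: {"fyu":[88,50,81,98,72,94],"g":{"o":16,"pk":44,"pwp":59,"uez":19},"gha":39,"mcb":{"c":37,"p":94,"ph":19,"tp":66,"v":27,"vo":26},"yvt":36}

Derivation:
After op 1 (add /kc 14): {"fyu":[19,81,51,94],"g":{"pk":85,"pwp":59},"gha":[55,23,31],"kc":14,"mcb":{"c":37,"ph":19,"tp":64,"vo":20}}
After op 2 (add /mcb/v 27): {"fyu":[19,81,51,94],"g":{"pk":85,"pwp":59},"gha":[55,23,31],"kc":14,"mcb":{"c":37,"ph":19,"tp":64,"v":27,"vo":20}}
After op 3 (add /g/uez 24): {"fyu":[19,81,51,94],"g":{"pk":85,"pwp":59,"uez":24},"gha":[55,23,31],"kc":14,"mcb":{"c":37,"ph":19,"tp":64,"v":27,"vo":20}}
After op 4 (remove /kc): {"fyu":[19,81,51,94],"g":{"pk":85,"pwp":59,"uez":24},"gha":[55,23,31],"mcb":{"c":37,"ph":19,"tp":64,"v":27,"vo":20}}
After op 5 (add /fyu/1 50): {"fyu":[19,50,81,51,94],"g":{"pk":85,"pwp":59,"uez":24},"gha":[55,23,31],"mcb":{"c":37,"ph":19,"tp":64,"v":27,"vo":20}}
After op 6 (add /mcb/p 27): {"fyu":[19,50,81,51,94],"g":{"pk":85,"pwp":59,"uez":24},"gha":[55,23,31],"mcb":{"c":37,"p":27,"ph":19,"tp":64,"v":27,"vo":20}}
After op 7 (replace /mcb/tp 66): {"fyu":[19,50,81,51,94],"g":{"pk":85,"pwp":59,"uez":24},"gha":[55,23,31],"mcb":{"c":37,"p":27,"ph":19,"tp":66,"v":27,"vo":20}}
After op 8 (add /gha 31): {"fyu":[19,50,81,51,94],"g":{"pk":85,"pwp":59,"uez":24},"gha":31,"mcb":{"c":37,"p":27,"ph":19,"tp":66,"v":27,"vo":20}}
After op 9 (replace /gha 39): {"fyu":[19,50,81,51,94],"g":{"pk":85,"pwp":59,"uez":24},"gha":39,"mcb":{"c":37,"p":27,"ph":19,"tp":66,"v":27,"vo":20}}
After op 10 (replace /g/pk 11): {"fyu":[19,50,81,51,94],"g":{"pk":11,"pwp":59,"uez":24},"gha":39,"mcb":{"c":37,"p":27,"ph":19,"tp":66,"v":27,"vo":20}}
After op 11 (add /yvt 36): {"fyu":[19,50,81,51,94],"g":{"pk":11,"pwp":59,"uez":24},"gha":39,"mcb":{"c":37,"p":27,"ph":19,"tp":66,"v":27,"vo":20},"yvt":36}
After op 12 (replace /fyu/3 98): {"fyu":[19,50,81,98,94],"g":{"pk":11,"pwp":59,"uez":24},"gha":39,"mcb":{"c":37,"p":27,"ph":19,"tp":66,"v":27,"vo":20},"yvt":36}
After op 13 (replace /mcb/vo 37): {"fyu":[19,50,81,98,94],"g":{"pk":11,"pwp":59,"uez":24},"gha":39,"mcb":{"c":37,"p":27,"ph":19,"tp":66,"v":27,"vo":37},"yvt":36}
After op 14 (replace /mcb/p 94): {"fyu":[19,50,81,98,94],"g":{"pk":11,"pwp":59,"uez":24},"gha":39,"mcb":{"c":37,"p":94,"ph":19,"tp":66,"v":27,"vo":37},"yvt":36}
After op 15 (replace /g/uez 19): {"fyu":[19,50,81,98,94],"g":{"pk":11,"pwp":59,"uez":19},"gha":39,"mcb":{"c":37,"p":94,"ph":19,"tp":66,"v":27,"vo":37},"yvt":36}
After op 16 (replace /mcb/vo 43): {"fyu":[19,50,81,98,94],"g":{"pk":11,"pwp":59,"uez":19},"gha":39,"mcb":{"c":37,"p":94,"ph":19,"tp":66,"v":27,"vo":43},"yvt":36}
After op 17 (replace /fyu/0 88): {"fyu":[88,50,81,98,94],"g":{"pk":11,"pwp":59,"uez":19},"gha":39,"mcb":{"c":37,"p":94,"ph":19,"tp":66,"v":27,"vo":43},"yvt":36}
After op 18 (add /g/o 16): {"fyu":[88,50,81,98,94],"g":{"o":16,"pk":11,"pwp":59,"uez":19},"gha":39,"mcb":{"c":37,"p":94,"ph":19,"tp":66,"v":27,"vo":43},"yvt":36}
After op 19 (replace /mcb/vo 26): {"fyu":[88,50,81,98,94],"g":{"o":16,"pk":11,"pwp":59,"uez":19},"gha":39,"mcb":{"c":37,"p":94,"ph":19,"tp":66,"v":27,"vo":26},"yvt":36}
After op 20 (add /g/pk 44): {"fyu":[88,50,81,98,94],"g":{"o":16,"pk":44,"pwp":59,"uez":19},"gha":39,"mcb":{"c":37,"p":94,"ph":19,"tp":66,"v":27,"vo":26},"yvt":36}
After op 21 (add /fyu/4 72): {"fyu":[88,50,81,98,72,94],"g":{"o":16,"pk":44,"pwp":59,"uez":19},"gha":39,"mcb":{"c":37,"p":94,"ph":19,"tp":66,"v":27,"vo":26},"yvt":36}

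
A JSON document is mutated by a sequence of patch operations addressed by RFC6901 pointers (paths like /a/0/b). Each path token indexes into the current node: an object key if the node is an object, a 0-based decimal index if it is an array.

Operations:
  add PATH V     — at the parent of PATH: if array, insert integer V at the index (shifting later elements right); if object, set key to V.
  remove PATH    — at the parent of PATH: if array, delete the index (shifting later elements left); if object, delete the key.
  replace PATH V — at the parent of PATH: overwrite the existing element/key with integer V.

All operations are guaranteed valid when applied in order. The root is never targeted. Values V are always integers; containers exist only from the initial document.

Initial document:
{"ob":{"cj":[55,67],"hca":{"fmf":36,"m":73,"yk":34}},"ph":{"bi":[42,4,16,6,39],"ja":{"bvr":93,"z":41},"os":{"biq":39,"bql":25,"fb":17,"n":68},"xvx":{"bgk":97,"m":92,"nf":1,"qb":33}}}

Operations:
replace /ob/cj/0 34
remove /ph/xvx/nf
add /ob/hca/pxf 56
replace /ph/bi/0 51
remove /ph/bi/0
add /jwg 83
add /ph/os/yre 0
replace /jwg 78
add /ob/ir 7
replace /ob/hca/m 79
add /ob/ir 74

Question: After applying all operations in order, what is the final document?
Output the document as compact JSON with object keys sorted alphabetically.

After op 1 (replace /ob/cj/0 34): {"ob":{"cj":[34,67],"hca":{"fmf":36,"m":73,"yk":34}},"ph":{"bi":[42,4,16,6,39],"ja":{"bvr":93,"z":41},"os":{"biq":39,"bql":25,"fb":17,"n":68},"xvx":{"bgk":97,"m":92,"nf":1,"qb":33}}}
After op 2 (remove /ph/xvx/nf): {"ob":{"cj":[34,67],"hca":{"fmf":36,"m":73,"yk":34}},"ph":{"bi":[42,4,16,6,39],"ja":{"bvr":93,"z":41},"os":{"biq":39,"bql":25,"fb":17,"n":68},"xvx":{"bgk":97,"m":92,"qb":33}}}
After op 3 (add /ob/hca/pxf 56): {"ob":{"cj":[34,67],"hca":{"fmf":36,"m":73,"pxf":56,"yk":34}},"ph":{"bi":[42,4,16,6,39],"ja":{"bvr":93,"z":41},"os":{"biq":39,"bql":25,"fb":17,"n":68},"xvx":{"bgk":97,"m":92,"qb":33}}}
After op 4 (replace /ph/bi/0 51): {"ob":{"cj":[34,67],"hca":{"fmf":36,"m":73,"pxf":56,"yk":34}},"ph":{"bi":[51,4,16,6,39],"ja":{"bvr":93,"z":41},"os":{"biq":39,"bql":25,"fb":17,"n":68},"xvx":{"bgk":97,"m":92,"qb":33}}}
After op 5 (remove /ph/bi/0): {"ob":{"cj":[34,67],"hca":{"fmf":36,"m":73,"pxf":56,"yk":34}},"ph":{"bi":[4,16,6,39],"ja":{"bvr":93,"z":41},"os":{"biq":39,"bql":25,"fb":17,"n":68},"xvx":{"bgk":97,"m":92,"qb":33}}}
After op 6 (add /jwg 83): {"jwg":83,"ob":{"cj":[34,67],"hca":{"fmf":36,"m":73,"pxf":56,"yk":34}},"ph":{"bi":[4,16,6,39],"ja":{"bvr":93,"z":41},"os":{"biq":39,"bql":25,"fb":17,"n":68},"xvx":{"bgk":97,"m":92,"qb":33}}}
After op 7 (add /ph/os/yre 0): {"jwg":83,"ob":{"cj":[34,67],"hca":{"fmf":36,"m":73,"pxf":56,"yk":34}},"ph":{"bi":[4,16,6,39],"ja":{"bvr":93,"z":41},"os":{"biq":39,"bql":25,"fb":17,"n":68,"yre":0},"xvx":{"bgk":97,"m":92,"qb":33}}}
After op 8 (replace /jwg 78): {"jwg":78,"ob":{"cj":[34,67],"hca":{"fmf":36,"m":73,"pxf":56,"yk":34}},"ph":{"bi":[4,16,6,39],"ja":{"bvr":93,"z":41},"os":{"biq":39,"bql":25,"fb":17,"n":68,"yre":0},"xvx":{"bgk":97,"m":92,"qb":33}}}
After op 9 (add /ob/ir 7): {"jwg":78,"ob":{"cj":[34,67],"hca":{"fmf":36,"m":73,"pxf":56,"yk":34},"ir":7},"ph":{"bi":[4,16,6,39],"ja":{"bvr":93,"z":41},"os":{"biq":39,"bql":25,"fb":17,"n":68,"yre":0},"xvx":{"bgk":97,"m":92,"qb":33}}}
After op 10 (replace /ob/hca/m 79): {"jwg":78,"ob":{"cj":[34,67],"hca":{"fmf":36,"m":79,"pxf":56,"yk":34},"ir":7},"ph":{"bi":[4,16,6,39],"ja":{"bvr":93,"z":41},"os":{"biq":39,"bql":25,"fb":17,"n":68,"yre":0},"xvx":{"bgk":97,"m":92,"qb":33}}}
After op 11 (add /ob/ir 74): {"jwg":78,"ob":{"cj":[34,67],"hca":{"fmf":36,"m":79,"pxf":56,"yk":34},"ir":74},"ph":{"bi":[4,16,6,39],"ja":{"bvr":93,"z":41},"os":{"biq":39,"bql":25,"fb":17,"n":68,"yre":0},"xvx":{"bgk":97,"m":92,"qb":33}}}

Answer: {"jwg":78,"ob":{"cj":[34,67],"hca":{"fmf":36,"m":79,"pxf":56,"yk":34},"ir":74},"ph":{"bi":[4,16,6,39],"ja":{"bvr":93,"z":41},"os":{"biq":39,"bql":25,"fb":17,"n":68,"yre":0},"xvx":{"bgk":97,"m":92,"qb":33}}}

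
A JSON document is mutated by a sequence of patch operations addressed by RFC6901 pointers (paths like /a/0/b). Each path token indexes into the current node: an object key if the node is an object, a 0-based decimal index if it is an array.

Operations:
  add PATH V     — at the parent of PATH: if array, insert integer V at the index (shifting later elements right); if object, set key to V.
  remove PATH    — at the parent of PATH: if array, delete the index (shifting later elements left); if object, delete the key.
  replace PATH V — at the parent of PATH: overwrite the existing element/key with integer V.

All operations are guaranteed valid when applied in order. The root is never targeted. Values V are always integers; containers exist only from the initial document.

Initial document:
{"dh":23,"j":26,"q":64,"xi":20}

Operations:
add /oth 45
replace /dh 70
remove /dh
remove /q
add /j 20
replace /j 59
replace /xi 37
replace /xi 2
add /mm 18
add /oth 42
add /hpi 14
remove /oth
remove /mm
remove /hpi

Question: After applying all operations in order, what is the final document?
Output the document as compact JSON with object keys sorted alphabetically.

After op 1 (add /oth 45): {"dh":23,"j":26,"oth":45,"q":64,"xi":20}
After op 2 (replace /dh 70): {"dh":70,"j":26,"oth":45,"q":64,"xi":20}
After op 3 (remove /dh): {"j":26,"oth":45,"q":64,"xi":20}
After op 4 (remove /q): {"j":26,"oth":45,"xi":20}
After op 5 (add /j 20): {"j":20,"oth":45,"xi":20}
After op 6 (replace /j 59): {"j":59,"oth":45,"xi":20}
After op 7 (replace /xi 37): {"j":59,"oth":45,"xi":37}
After op 8 (replace /xi 2): {"j":59,"oth":45,"xi":2}
After op 9 (add /mm 18): {"j":59,"mm":18,"oth":45,"xi":2}
After op 10 (add /oth 42): {"j":59,"mm":18,"oth":42,"xi":2}
After op 11 (add /hpi 14): {"hpi":14,"j":59,"mm":18,"oth":42,"xi":2}
After op 12 (remove /oth): {"hpi":14,"j":59,"mm":18,"xi":2}
After op 13 (remove /mm): {"hpi":14,"j":59,"xi":2}
After op 14 (remove /hpi): {"j":59,"xi":2}

Answer: {"j":59,"xi":2}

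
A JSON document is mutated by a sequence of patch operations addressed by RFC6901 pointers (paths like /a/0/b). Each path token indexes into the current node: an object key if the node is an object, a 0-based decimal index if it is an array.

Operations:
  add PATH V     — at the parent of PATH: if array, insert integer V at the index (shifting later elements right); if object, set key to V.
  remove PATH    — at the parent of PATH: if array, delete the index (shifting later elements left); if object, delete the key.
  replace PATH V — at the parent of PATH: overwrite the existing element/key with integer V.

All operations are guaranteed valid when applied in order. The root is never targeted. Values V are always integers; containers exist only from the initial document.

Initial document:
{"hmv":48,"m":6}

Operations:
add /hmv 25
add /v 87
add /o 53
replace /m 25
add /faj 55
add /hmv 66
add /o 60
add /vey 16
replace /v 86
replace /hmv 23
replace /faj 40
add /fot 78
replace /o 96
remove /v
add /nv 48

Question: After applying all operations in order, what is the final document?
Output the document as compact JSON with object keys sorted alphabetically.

Answer: {"faj":40,"fot":78,"hmv":23,"m":25,"nv":48,"o":96,"vey":16}

Derivation:
After op 1 (add /hmv 25): {"hmv":25,"m":6}
After op 2 (add /v 87): {"hmv":25,"m":6,"v":87}
After op 3 (add /o 53): {"hmv":25,"m":6,"o":53,"v":87}
After op 4 (replace /m 25): {"hmv":25,"m":25,"o":53,"v":87}
After op 5 (add /faj 55): {"faj":55,"hmv":25,"m":25,"o":53,"v":87}
After op 6 (add /hmv 66): {"faj":55,"hmv":66,"m":25,"o":53,"v":87}
After op 7 (add /o 60): {"faj":55,"hmv":66,"m":25,"o":60,"v":87}
After op 8 (add /vey 16): {"faj":55,"hmv":66,"m":25,"o":60,"v":87,"vey":16}
After op 9 (replace /v 86): {"faj":55,"hmv":66,"m":25,"o":60,"v":86,"vey":16}
After op 10 (replace /hmv 23): {"faj":55,"hmv":23,"m":25,"o":60,"v":86,"vey":16}
After op 11 (replace /faj 40): {"faj":40,"hmv":23,"m":25,"o":60,"v":86,"vey":16}
After op 12 (add /fot 78): {"faj":40,"fot":78,"hmv":23,"m":25,"o":60,"v":86,"vey":16}
After op 13 (replace /o 96): {"faj":40,"fot":78,"hmv":23,"m":25,"o":96,"v":86,"vey":16}
After op 14 (remove /v): {"faj":40,"fot":78,"hmv":23,"m":25,"o":96,"vey":16}
After op 15 (add /nv 48): {"faj":40,"fot":78,"hmv":23,"m":25,"nv":48,"o":96,"vey":16}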